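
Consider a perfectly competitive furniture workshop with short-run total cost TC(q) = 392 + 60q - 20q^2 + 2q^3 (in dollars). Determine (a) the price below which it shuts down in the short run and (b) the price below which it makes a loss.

Shutdown price = $10; break-even price = $74

Shutdown price = min AVC. AVC = 60 - 20q + 2q^2, with vertex at q = 5 and minimum $10.
ATC = 392/q + 60 - 20q + 2q^2. Setting dATC/dq = −392/q^2 − 20 + 4q = 0 gives q = 7 (since 4·7^3 − 20·7^2 = 392).
min ATC = 392/7 + 60 − 20·7 + 2·7^2 = $74. That is the break-even price.
Between these two prices the firm operates at a loss; above $74 it earns a profit.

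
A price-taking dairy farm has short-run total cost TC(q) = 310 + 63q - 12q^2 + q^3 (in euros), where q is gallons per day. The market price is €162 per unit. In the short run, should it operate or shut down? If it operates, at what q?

Variable cost is VC = 63q - 12q^2 + q^3, so AVC = VC/q = 63 - 12q + q^2 and MC = dTC/dq = 63 - 24q + 3q^2.
The AVC parabola has its vertex at q = 12/2 = 6, where AVC = 63 - 12·6 + 6^2 = €27.
P = €162 exceeds min AVC = €27, so the firm stays open.
Set P = MC: 162 = 63 - 24q + 3q^2 → -99 - 24q + 3q^2 = 0. The roots are q = -3 and q = 11; the profit-maximizing output is on the rising part of MC, so q* = 11.
Check: AVC at q = 11 is €52 ≤ P, so revenue covers variable cost.
Profit = P·q − TC = 162·11 − 882 = €900.

Produce at q = 11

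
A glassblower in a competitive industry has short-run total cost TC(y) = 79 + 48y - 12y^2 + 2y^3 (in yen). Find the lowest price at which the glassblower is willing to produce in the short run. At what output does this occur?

Short-run supply begins at min AVC. From VC = 48y - 12y^2 + 2y^3, AVC = 48 - 12y + 2y^2.
dAVC/dy = -12 + 4y = 0 gives y = 3. min AVC = 48 - 12·3 + 2·3^2 = 30.
For P < ¥30 the firm produces nothing.

¥30 per unit, at y = 3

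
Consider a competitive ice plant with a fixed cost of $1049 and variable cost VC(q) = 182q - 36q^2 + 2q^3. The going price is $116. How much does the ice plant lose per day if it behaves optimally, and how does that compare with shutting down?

AVC = 182 - 36q + 2q^2 has its minimum $20 at q = 9; price $116 clears that bar, so the firm operates.
With MC = 182 - 72q + 6q^2, P = MC on the upward-sloping part at q* = 11.
TR = 116·11 = 1276. TC = 1049 + 308 = 1357. Profit = 1276 − 1357 = -$81.
By producing, the firm covers all variable cost plus $968 of fixed cost; shutting down would lose the full $1049.

Profit = -$81 at q = 11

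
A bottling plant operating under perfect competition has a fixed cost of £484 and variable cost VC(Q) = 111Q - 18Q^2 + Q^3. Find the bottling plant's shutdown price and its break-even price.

Shutdown price = £30; break-even price = £78

Shutdown price = min AVC. AVC = 111 - 18Q + Q^2, with vertex at Q = 9 and minimum £30.
ATC = 484/Q + 111 - 18Q + Q^2. Setting dATC/dQ = −484/Q^2 − 18 + 2Q = 0 gives Q = 11 (since 2·11^3 − 18·11^2 = 484).
min ATC = 484/11 + 111 − 18·11 + 11^2 = £78. That is the break-even price.
For £30 ≤ P < £78 the firm produces at a loss; below £30 it shuts down.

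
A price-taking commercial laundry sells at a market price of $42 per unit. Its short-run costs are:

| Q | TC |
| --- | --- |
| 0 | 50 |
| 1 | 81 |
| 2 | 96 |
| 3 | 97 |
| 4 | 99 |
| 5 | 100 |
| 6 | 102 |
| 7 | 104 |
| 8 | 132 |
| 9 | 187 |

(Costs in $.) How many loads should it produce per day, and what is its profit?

Q = 8; profit = $204

Tabulate TR − TC: Q=0: -50; Q=1: -39; Q=2: -12; Q=3: 29; Q=4: 69; Q=5: 110; Q=6: 150; Q=7: 190; Q=8: 204; Q=9: 191.
Profit is maximized at Q = 8. AVC there is 82/8 = $10.25 ≤ P, so producing beats shutting down (which would give -$50).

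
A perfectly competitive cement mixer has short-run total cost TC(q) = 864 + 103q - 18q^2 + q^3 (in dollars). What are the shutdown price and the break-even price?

Shutdown price = $22; break-even price = $103

Shutdown price = min AVC. AVC = 103 - 18q + q^2, with vertex at q = 9 and minimum $22.
ATC = 864/q + 103 - 18q + q^2. Setting dATC/dq = −864/q^2 − 18 + 2q = 0 gives q = 12 (since 2·12^3 − 18·12^2 = 864).
min ATC = 864/12 + 103 − 18·12 + 12^2 = $103. That is the break-even price.
Between these two prices the firm operates at a loss; above $103 it earns a profit.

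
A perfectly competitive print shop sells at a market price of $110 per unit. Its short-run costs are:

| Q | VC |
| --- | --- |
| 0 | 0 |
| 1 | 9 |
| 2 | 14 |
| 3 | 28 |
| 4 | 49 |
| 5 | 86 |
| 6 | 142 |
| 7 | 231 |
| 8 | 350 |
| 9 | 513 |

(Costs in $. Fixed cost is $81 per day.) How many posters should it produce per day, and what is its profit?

Q = 7; profit = $458

Compute π = P·Q − TC at each output: Q=0: -81; Q=1: 20; Q=2: 125; Q=3: 221; Q=4: 310; Q=5: 383; Q=6: 437; Q=7: 458; Q=8: 449; Q=9: 396.
Profit is maximized at Q = 7. AVC there is 231/7 = $33 ≤ P, so producing beats shutting down (which would give -$81).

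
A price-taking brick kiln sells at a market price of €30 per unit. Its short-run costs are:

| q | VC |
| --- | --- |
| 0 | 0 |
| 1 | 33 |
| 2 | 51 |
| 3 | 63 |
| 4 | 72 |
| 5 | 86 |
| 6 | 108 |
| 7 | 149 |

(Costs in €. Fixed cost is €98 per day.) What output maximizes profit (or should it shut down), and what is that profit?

q = 6; profit = -€26

Tabulate TR − TC: q=0: -98; q=1: -101; q=2: -89; q=3: -71; q=4: -50; q=5: -34; q=6: -26; q=7: -37.
Profit is maximized at q = 6. AVC there is 108/6 = €18 ≤ P, so producing beats shutting down (which would give -€98).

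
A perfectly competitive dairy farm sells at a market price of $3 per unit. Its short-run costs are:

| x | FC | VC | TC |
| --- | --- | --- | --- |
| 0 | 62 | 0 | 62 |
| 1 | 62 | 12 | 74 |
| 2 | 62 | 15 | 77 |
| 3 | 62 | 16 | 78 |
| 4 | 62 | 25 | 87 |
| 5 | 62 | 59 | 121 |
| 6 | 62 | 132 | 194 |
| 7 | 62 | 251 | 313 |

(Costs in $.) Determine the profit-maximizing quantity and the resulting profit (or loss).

x = 0 (shut down); profit = -$62

Tabulate TR − TC: x=0: -62; x=1: -71; x=2: -71; x=3: -69; x=4: -75; x=5: -106; x=6: -176; x=7: -292.
Profit is highest at x = 0. Equivalently, the lowest AVC in the table is 16/3 ≈ $5.33 at x = 3, and P = $3 falls below it — price never covers variable cost, so the firm shuts down and loses only its fixed cost.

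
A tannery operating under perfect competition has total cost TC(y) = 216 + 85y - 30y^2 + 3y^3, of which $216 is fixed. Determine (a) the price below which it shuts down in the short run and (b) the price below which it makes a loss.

Shutdown price = $10; break-even price = $49

AVC = 85 - 30y + 3y^2; minimized at y = 5, giving min AVC = $10. That is the shutdown price.
ATC = 216/y + 85 - 30y + 3y^2. Setting dATC/dy = −216/y^2 − 30 + 6y = 0 gives y = 6 (since 6·6^3 − 30·6^2 = 216).
min ATC = 216/6 + 85 − 30·6 + 3·6^2 = $49. That is the break-even price.
For $10 ≤ P < $49 the firm produces at a loss; below $10 it shuts down.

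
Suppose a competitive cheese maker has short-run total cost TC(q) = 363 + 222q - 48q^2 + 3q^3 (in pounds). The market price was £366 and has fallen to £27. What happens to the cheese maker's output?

AVC = 222 - 48q + 3q^2, minimized at q = 8 where min AVC = £30. MC = 222 - 96q + 9q^2.
At P = £366 ≥ min AVC, set P = MC on the rising branch: q = 12.
At P = £27 < min AVC = £30, price no longer covers variable cost at any output, so the firm shuts down: q = 0.

Output falls from 12 to 0 (the firm shuts down)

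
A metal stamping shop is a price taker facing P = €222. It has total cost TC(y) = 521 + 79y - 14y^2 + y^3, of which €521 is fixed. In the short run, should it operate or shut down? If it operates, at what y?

Variable cost is VC = 79y - 14y^2 + y^3, so AVC = VC/y = 79 - 14y + y^2 and MC = dTC/dy = 79 - 28y + 3y^2.
AVC hits its minimum where MC = AVC, at y = 7, giving min AVC = 79 - 14·7 + 7^2 = €30.
Because €222 ≥ €30, revenue can cover variable cost; the firm operates.
P = MC gives -143 - 28y + 3y^2 = 0, with roots -11/3 and 13. Take the larger (rising MC): y* = 13.
Check: AVC at y = 13 is €66 ≤ P, so revenue covers variable cost.
Profit = P·y − TC = 222·13 − 1379 = €1507.

Produce at y = 13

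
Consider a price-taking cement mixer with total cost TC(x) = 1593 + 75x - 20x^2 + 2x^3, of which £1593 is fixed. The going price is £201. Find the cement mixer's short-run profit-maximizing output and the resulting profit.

Profit = -£297 at x = 9

AVC = 75 - 20x + 2x^2; min AVC = £25 at x = 5. Since P = £201 ≥ min AVC, the firm produces.
MC = 75 - 40x + 6x^2. Setting P = MC and taking the root on the rising branch gives x* = 9.
TR = 201·9 = 1809. TC = 1593 + 513 = 2106. Profit = 1809 − 2106 = -£297.
Shutting down would mean losing the fixed cost of £1593, so operating at a loss of £297 is better by £1296.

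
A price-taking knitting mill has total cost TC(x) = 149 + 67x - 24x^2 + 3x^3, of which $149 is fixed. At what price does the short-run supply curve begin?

Short-run supply begins at min AVC. From VC = 67x - 24x^2 + 3x^3, AVC = 67 - 24x + 3x^2.
At the minimum of AVC, MC = AVC. MC = 67 - 48x + 9x^2; setting MC = AVC gives 6x^2 - 24x = 0, so x = 4. min AVC = 19.
For P < $19 the firm produces nothing.

$19 per unit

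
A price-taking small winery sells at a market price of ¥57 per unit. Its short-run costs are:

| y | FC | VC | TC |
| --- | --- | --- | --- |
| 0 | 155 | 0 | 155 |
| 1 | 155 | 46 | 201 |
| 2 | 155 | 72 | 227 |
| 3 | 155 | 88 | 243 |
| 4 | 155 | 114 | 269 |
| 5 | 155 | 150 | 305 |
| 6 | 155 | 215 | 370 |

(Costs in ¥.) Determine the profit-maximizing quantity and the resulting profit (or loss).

Compute π = P·y − TC at each output: y=0: -155; y=1: -144; y=2: -113; y=3: -72; y=4: -41; y=5: -20; y=6: -28.
Profit is maximized at y = 5. AVC there is 150/5 = ¥30 ≤ P, so producing beats shutting down (which would give -¥155).

y = 5; profit = -¥20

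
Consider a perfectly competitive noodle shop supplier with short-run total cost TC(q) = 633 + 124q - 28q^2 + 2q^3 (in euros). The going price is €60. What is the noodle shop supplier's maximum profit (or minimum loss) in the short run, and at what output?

Profit = -€377 at q = 8

AVC = 124 - 28q + 2q^2; min AVC = €26 at q = 7. Since P = €60 ≥ min AVC, the firm produces.
With MC = 124 - 56q + 6q^2, P = MC on the upward-sloping part at q* = 8.
TR = 60·8 = 480. TC = 633 + 224 = 857. Profit = 480 − 857 = -€377.
Shutting down would mean losing the fixed cost of €633, so operating at a loss of €377 is better by €256.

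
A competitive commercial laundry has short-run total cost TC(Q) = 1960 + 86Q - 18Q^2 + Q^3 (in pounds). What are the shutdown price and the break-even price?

Shutdown price = £5; break-even price = £170

AVC = 86 - 18Q + Q^2; minimized at Q = 9, giving min AVC = £5. That is the shutdown price.
ATC = 1960/Q + 86 - 18Q + Q^2. Setting dATC/dQ = −1960/Q^2 − 18 + 2Q = 0 gives Q = 14 (since 2·14^3 − 18·14^2 = 1960).
min ATC = 1960/14 + 86 − 18·14 + 14^2 = £170. That is the break-even price.
Between these two prices the firm operates at a loss; above £170 it earns a profit.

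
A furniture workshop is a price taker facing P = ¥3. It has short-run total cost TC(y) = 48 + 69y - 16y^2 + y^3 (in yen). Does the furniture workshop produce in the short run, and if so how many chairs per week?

Shut down

From TC, MC = TC'(y) = 69 - 32y + 3y^2 and AVC = VC/y = 69 - 16y + y^2.
AVC hits its minimum where MC = AVC, at y = 8, giving min AVC = 69 - 16·8 + 8^2 = ¥5.
P = ¥3 lies below min AVC = ¥5; no output level covers variable cost.
The firm minimizes its loss by shutting down and losing only its fixed cost of ¥48.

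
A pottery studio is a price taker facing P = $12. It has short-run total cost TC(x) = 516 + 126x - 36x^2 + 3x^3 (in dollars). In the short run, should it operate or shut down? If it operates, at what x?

From TC, MC = TC'(x) = 126 - 72x + 9x^2 and AVC = VC/x = 126 - 36x + 3x^2.
The AVC parabola has its vertex at x = 36/6 = 6, where AVC = 126 - 36·6 + 3·6^2 = $18.
With P < min AVC ($12 < $18), every unit sold adds to the loss.
The firm minimizes its loss by shutting down and losing only its fixed cost of $516.

Shut down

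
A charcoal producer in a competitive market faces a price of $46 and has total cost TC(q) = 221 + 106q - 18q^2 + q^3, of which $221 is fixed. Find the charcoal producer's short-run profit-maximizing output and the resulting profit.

AVC = 106 - 18q + q^2; min AVC = $25 at q = 9. Since P = $46 ≥ min AVC, the firm produces.
MC = 106 - 36q + 3q^2. Setting P = MC and taking the root on the rising branch gives q* = 10.
TR = 46·10 = 460. TC = 221 + 260 = 481. Profit = 460 − 481 = -$21.
That loss of $21 beats the $221 the firm would lose by shutting down; producing recovers $200 of fixed cost.

Profit = -$21 at q = 10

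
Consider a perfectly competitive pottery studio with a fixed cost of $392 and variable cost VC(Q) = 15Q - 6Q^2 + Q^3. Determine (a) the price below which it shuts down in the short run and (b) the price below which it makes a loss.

AVC = 15 - 6Q + Q^2; minimized at Q = 3, giving min AVC = $6. That is the shutdown price.
ATC = 392/Q + 15 - 6Q + Q^2. Setting dATC/dQ = −392/Q^2 − 6 + 2Q = 0 gives Q = 7 (since 2·7^3 − 6·7^2 = 392).
min ATC = 392/7 + 15 − 6·7 + 7^2 = $78. That is the break-even price.
For $6 ≤ P < $78 the firm produces at a loss; below $6 it shuts down.

Shutdown price = $6; break-even price = $78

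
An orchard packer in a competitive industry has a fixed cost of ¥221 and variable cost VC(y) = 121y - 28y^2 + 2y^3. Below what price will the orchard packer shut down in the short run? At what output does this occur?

The firm shuts down when price falls below the minimum of average variable cost. AVC = VC/y = 121 - 28y + 2y^2.
At the minimum of AVC, MC = AVC. MC = 121 - 56y + 6y^2; setting MC = AVC gives 4y^2 - 28y = 0, so y = 7. min AVC = 23.
So the shutdown price is ¥23.

¥23 per unit, at y = 7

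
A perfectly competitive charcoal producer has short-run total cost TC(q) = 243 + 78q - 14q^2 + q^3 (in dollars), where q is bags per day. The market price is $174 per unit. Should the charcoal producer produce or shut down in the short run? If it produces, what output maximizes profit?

From TC, MC = TC'(q) = 78 - 28q + 3q^2 and AVC = VC/q = 78 - 14q + q^2.
AVC hits its minimum where MC = AVC, at q = 7, giving min AVC = 78 - 14·7 + 7^2 = $29.
Because $174 ≥ $29, revenue can cover variable cost; the firm operates.
Set P = MC: 174 = 78 - 28q + 3q^2 → -96 - 28q + 3q^2 = 0. The roots are q = -8/3 and q = 12; the profit-maximizing output is on the rising part of MC, so q* = 12.
Check: AVC at q = 12 is $54 ≤ P, so revenue covers variable cost.
Profit = P·q − TC = 174·12 − 891 = $1197.

Produce at q = 12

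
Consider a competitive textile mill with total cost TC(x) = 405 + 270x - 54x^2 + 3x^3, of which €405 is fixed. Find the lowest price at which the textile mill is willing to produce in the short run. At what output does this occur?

€27 per unit, at x = 9

The shutdown price is the minimum of AVC. VC = 270x - 54x^2 + 3x^3, so AVC = 270 - 54x + 3x^2.
At the minimum of AVC, MC = AVC. MC = 270 - 108x + 9x^2; setting MC = AVC gives 6x^2 - 54x = 0, so x = 9. min AVC = 27.
The firm shuts down for any P below €27.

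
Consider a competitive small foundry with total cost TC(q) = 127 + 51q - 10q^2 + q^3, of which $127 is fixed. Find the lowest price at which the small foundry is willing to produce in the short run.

$26 per unit

The firm shuts down when price falls below the minimum of average variable cost. AVC = VC/q = 51 - 10q + q^2.
dAVC/dq = -10 + 2q = 0 gives q = 5. min AVC = 51 - 10·5 + 5^2 = 26.
The firm shuts down for any P below $26.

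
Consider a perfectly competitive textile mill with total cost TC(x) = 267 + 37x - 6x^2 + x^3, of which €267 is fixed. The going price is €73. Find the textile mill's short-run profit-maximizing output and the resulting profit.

AVC = 37 - 6x + x^2 has its minimum €28 at x = 3; price €73 clears that bar, so the firm operates.
MC = 37 - 12x + 3x^2. Setting P = MC and taking the root on the rising branch gives x* = 6.
TR = 73·6 = 438. TC = 267 + 222 = 489. Profit = 438 − 489 = -€51.
Shutting down would mean losing the fixed cost of €267, so operating at a loss of €51 is better by €216.

Profit = -€51 at x = 6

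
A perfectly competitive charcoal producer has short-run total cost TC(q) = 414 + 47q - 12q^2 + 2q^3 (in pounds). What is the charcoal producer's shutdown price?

£29 per unit

Short-run supply begins at min AVC. From VC = 47q - 12q^2 + 2q^3, AVC = 47 - 12q + 2q^2.
dAVC/dq = -12 + 4q = 0 gives q = 3. min AVC = 47 - 12·3 + 2·3^2 = 29.
So the shutdown price is £29.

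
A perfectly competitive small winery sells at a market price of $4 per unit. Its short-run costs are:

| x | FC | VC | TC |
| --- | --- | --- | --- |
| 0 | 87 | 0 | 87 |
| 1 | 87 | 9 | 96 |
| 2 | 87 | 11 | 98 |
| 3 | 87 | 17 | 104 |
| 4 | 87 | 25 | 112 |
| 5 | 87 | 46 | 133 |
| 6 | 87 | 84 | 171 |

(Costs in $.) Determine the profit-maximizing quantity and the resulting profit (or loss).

Tabulate TR − TC: x=0: -87; x=1: -92; x=2: -90; x=3: -92; x=4: -96; x=5: -113; x=6: -147.
Profit is highest at x = 0. Equivalently, the lowest AVC in the table is 11/2 ≈ $5.50 at x = 2, and P = $4 falls below it — price never covers variable cost, so the firm shuts down and loses only its fixed cost.

x = 0 (shut down); profit = -$87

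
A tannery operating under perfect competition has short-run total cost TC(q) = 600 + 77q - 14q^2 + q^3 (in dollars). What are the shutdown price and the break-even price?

AVC = 77 - 14q + q^2; minimized at q = 7, giving min AVC = $28. That is the shutdown price.
ATC = 600/q + 77 - 14q + q^2. Setting dATC/dq = −600/q^2 − 14 + 2q = 0 gives q = 10 (since 2·10^3 − 14·10^2 = 600).
min ATC = 600/10 + 77 − 14·10 + 10^2 = $97. That is the break-even price.
Between these two prices the firm operates at a loss; above $97 it earns a profit.

Shutdown price = $28; break-even price = $97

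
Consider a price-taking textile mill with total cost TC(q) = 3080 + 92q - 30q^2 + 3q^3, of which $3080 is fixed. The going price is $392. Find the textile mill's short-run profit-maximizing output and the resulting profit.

Profit = -$80 at q = 10

AVC = 92 - 30q + 3q^2 has its minimum $17 at q = 5; price $392 clears that bar, so the firm operates.
MC = 92 - 60q + 9q^2. Setting P = MC and taking the root on the rising branch gives q* = 10.
TR = 392·10 = 3920. TC = 3080 + 920 = 4000. Profit = 3920 − 4000 = -$80.
Shutting down would mean losing the fixed cost of $3080, so operating at a loss of $80 is better by $3000.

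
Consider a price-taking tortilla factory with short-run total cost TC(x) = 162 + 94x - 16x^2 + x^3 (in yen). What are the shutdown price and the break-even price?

Shutdown price = ¥30; break-even price = ¥49

Shutdown price = min AVC. AVC = 94 - 16x + x^2, with vertex at x = 8 and minimum ¥30.
ATC = 162/x + 94 - 16x + x^2. Setting dATC/dx = −162/x^2 − 16 + 2x = 0 gives x = 9 (since 2·9^3 − 16·9^2 = 162).
min ATC = 162/9 + 94 − 16·9 + 9^2 = ¥49. That is the break-even price.
Between these two prices the firm operates at a loss; above ¥49 it earns a profit.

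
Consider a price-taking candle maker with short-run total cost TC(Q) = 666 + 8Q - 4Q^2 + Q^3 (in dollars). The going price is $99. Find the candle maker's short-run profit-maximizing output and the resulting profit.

Profit = -$176 at Q = 7

AVC = 8 - 4Q + Q^2; min AVC = $4 at Q = 2. Since P = $99 ≥ min AVC, the firm produces.
MC = 8 - 8Q + 3Q^2. Setting P = MC and taking the root on the rising branch gives Q* = 7.
TR = 99·7 = 693. TC = 666 + 203 = 869. Profit = 693 − 869 = -$176.
Shutting down would mean losing the fixed cost of $666, so operating at a loss of $176 is better by $490.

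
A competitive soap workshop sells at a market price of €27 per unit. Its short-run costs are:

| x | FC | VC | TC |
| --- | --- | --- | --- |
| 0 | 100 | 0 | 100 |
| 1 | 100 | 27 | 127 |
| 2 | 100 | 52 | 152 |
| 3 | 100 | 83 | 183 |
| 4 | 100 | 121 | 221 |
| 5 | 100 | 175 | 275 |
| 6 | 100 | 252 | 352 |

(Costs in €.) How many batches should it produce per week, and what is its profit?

x = 2; profit = -€98

Profit at each row (π = 27x − TC): x=0: -100; x=1: -100; x=2: -98; x=3: -102; x=4: -113; x=5: -140; x=6: -190.
Profit is maximized at x = 2. AVC there is 52/2 = €26 ≤ P, so producing beats shutting down (which would give -€100).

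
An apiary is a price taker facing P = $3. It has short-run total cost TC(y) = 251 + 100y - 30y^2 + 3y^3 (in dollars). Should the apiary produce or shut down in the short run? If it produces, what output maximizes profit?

Shut down

Variable cost is VC = 100y - 30y^2 + 3y^3, so AVC = VC/y = 100 - 30y + 3y^2 and MC = dTC/dy = 100 - 60y + 9y^2.
AVC hits its minimum where MC = AVC, at y = 5, giving min AVC = 100 - 30·5 + 3·5^2 = $25.
P = $3 lies below min AVC = $25; no output level covers variable cost.
Shutting down limits the loss to fixed cost, $251.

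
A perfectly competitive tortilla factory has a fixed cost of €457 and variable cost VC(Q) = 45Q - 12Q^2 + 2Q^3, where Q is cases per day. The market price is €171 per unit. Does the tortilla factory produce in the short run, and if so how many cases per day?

From TC, MC = TC'(Q) = 45 - 24Q + 6Q^2 and AVC = VC/Q = 45 - 12Q + 2Q^2.
AVC hits its minimum where MC = AVC, at Q = 3, giving min AVC = 45 - 12·3 + 2·3^2 = €27.
Because €171 ≥ €27, revenue can cover variable cost; the firm operates.
P = MC gives -126 - 24Q + 6Q^2 = 0, with roots -3 and 7. Take the larger (rising MC): Q* = 7.
Check: AVC at Q = 7 is €59 ≤ P, so revenue covers variable cost.
Profit = P·Q − TC = 171·7 − 870 = €327.

Produce at Q = 7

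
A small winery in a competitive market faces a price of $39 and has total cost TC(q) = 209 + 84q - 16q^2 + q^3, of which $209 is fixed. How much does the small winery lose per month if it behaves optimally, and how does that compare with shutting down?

AVC = 84 - 16q + q^2 has its minimum $20 at q = 8; price $39 clears that bar, so the firm operates.
With MC = 84 - 32q + 3q^2, P = MC on the upward-sloping part at q* = 9.
TR = 39·9 = 351. TC = 209 + 189 = 398. Profit = 351 − 398 = -$47.
Shutting down would mean losing the fixed cost of $209, so operating at a loss of $47 is better by $162.

Profit = -$47 at q = 9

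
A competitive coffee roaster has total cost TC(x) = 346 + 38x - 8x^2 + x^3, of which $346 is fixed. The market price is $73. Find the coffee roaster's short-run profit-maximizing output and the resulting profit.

Profit = -$52 at x = 7

AVC = 38 - 8x + x^2; min AVC = $22 at x = 4. Since P = $73 ≥ min AVC, the firm produces.
With MC = 38 - 16x + 3x^2, P = MC on the upward-sloping part at x* = 7.
TR = 73·7 = 511. TC = 346 + 217 = 563. Profit = 511 − 563 = -$52.
Shutting down would mean losing the fixed cost of $346, so operating at a loss of $52 is better by $294.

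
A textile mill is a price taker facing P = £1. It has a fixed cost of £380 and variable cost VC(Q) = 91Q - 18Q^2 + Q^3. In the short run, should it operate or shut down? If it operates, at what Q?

From TC, MC = TC'(Q) = 91 - 36Q + 3Q^2 and AVC = VC/Q = 91 - 18Q + Q^2.
AVC hits its minimum where MC = AVC, at Q = 9, giving min AVC = 91 - 18·9 + 9^2 = £10.
P = £1 lies below min AVC = £10; no output level covers variable cost.
The firm minimizes its loss by shutting down and losing only its fixed cost of £380.

Shut down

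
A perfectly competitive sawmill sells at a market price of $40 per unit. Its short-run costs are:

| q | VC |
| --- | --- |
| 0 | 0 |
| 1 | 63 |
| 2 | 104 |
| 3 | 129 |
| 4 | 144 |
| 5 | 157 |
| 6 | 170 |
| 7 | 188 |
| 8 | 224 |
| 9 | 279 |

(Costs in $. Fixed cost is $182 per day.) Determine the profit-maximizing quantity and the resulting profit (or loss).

q = 8; profit = -$86

Compute π = P·q − TC at each output: q=0: -182; q=1: -205; q=2: -206; q=3: -191; q=4: -166; q=5: -139; q=6: -112; q=7: -90; q=8: -86; q=9: -101.
Profit is maximized at q = 8. AVC there is 224/8 = $28 ≤ P, so producing beats shutting down (which would give -$182).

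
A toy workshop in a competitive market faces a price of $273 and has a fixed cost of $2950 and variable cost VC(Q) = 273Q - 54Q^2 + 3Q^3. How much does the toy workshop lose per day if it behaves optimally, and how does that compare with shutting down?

Profit = -$358 at Q = 12

AVC = 273 - 54Q + 3Q^2 has its minimum $30 at Q = 9; price $273 clears that bar, so the firm operates.
MC = 273 - 108Q + 9Q^2. Setting P = MC and taking the root on the rising branch gives Q* = 12.
TR = 273·12 = 3276. TC = 2950 + 684 = 3634. Profit = 3276 − 3634 = -$358.
That loss of $358 beats the $2950 the firm would lose by shutting down; producing recovers $2592 of fixed cost.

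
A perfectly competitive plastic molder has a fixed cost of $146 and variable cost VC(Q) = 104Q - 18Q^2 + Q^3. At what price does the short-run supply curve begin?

The shutdown price is the minimum of AVC. VC = 104Q - 18Q^2 + Q^3, so AVC = 104 - 18Q + Q^2.
dAVC/dQ = -18 + 2Q = 0 gives Q = 9. min AVC = 104 - 18·9 + 9^2 = 23.
For P < $23 the firm produces nothing.

$23 per unit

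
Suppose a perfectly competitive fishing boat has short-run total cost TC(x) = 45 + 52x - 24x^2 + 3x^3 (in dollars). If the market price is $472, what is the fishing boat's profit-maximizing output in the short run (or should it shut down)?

Strip out fixed cost: VC = 52x - 24x^2 + 3x^3. Then AVC = 52 - 24x + 3x^2 and MC = 52 - 48x + 9x^2.
AVC hits its minimum where MC = AVC, at x = 4, giving min AVC = 52 - 24·4 + 3·4^2 = $4.
P = $472 exceeds min AVC = $4, so the firm stays open.
Set P = MC: 472 = 52 - 48x + 9x^2 → -420 - 48x + 9x^2 = 0. The roots are x = -14/3 and x = 10; the profit-maximizing output is on the rising part of MC, so x* = 10.
Check: AVC at x = 10 is $112 ≤ P, so revenue covers variable cost.
Profit = P·x − TC = 472·10 − 1165 = $3555.

Produce at x = 10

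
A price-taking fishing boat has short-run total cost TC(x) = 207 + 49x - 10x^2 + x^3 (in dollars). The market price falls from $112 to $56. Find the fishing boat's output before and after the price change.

MC = 49 - 20x + 3x^2; the shutdown threshold is min AVC = $24 (at x = 5).
At P = $112 ≥ min AVC, set P = MC on the rising branch: x = 9.
At P = $56 ≥ min AVC, set P = MC: x = 7. The firm stays open but cuts output.

Output falls from 9 to 7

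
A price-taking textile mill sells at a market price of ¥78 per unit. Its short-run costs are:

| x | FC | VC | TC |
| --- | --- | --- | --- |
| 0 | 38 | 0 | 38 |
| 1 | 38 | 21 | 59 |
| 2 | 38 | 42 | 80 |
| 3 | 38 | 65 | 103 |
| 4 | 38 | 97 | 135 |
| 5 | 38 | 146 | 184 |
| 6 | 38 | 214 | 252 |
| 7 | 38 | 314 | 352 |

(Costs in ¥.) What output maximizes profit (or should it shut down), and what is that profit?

x = 6; profit = ¥216

Profit at each row (π = 78x − TC): x=0: -38; x=1: 19; x=2: 76; x=3: 131; x=4: 177; x=5: 206; x=6: 216; x=7: 194.
Profit is maximized at x = 6. AVC there is 214/6 = ¥35.67 ≤ P, so producing beats shutting down (which would give -¥38).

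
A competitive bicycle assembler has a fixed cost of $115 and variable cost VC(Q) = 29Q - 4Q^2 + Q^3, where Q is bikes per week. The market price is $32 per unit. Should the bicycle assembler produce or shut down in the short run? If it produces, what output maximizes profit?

From TC, MC = TC'(Q) = 29 - 8Q + 3Q^2 and AVC = VC/Q = 29 - 4Q + Q^2.
AVC hits its minimum where MC = AVC, at Q = 2, giving min AVC = 29 - 4·2 + 2^2 = $25.
P = $32 exceeds min AVC = $25, so the firm stays open.
Set P = MC: 32 = 29 - 8Q + 3Q^2 → -3 - 8Q + 3Q^2 = 0. The roots are Q = -1/3 and Q = 3; the profit-maximizing output is on the rising part of MC, so Q* = 3.
Check: AVC at Q = 3 is $26 ≤ P, so revenue covers variable cost.
Profit = P·Q − TC = 32·3 − 193 = -$97, a loss, but smaller than the $115 fixed cost the firm would lose by shutting down.

Produce at Q = 3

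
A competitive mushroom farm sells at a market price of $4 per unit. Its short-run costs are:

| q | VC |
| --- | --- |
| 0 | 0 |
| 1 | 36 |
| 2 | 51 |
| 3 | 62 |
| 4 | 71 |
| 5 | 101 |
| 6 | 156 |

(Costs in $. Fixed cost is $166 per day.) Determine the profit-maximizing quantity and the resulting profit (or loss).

q = 0 (shut down); profit = -$166

Tabulate TR − TC: q=0: -166; q=1: -198; q=2: -209; q=3: -216; q=4: -221; q=5: -247; q=6: -298.
Profit is highest at q = 0. Equivalently, the lowest AVC in the table is 71/4 ≈ $17.75 at q = 4, and P = $4 falls below it — price never covers variable cost, so the firm shuts down and loses only its fixed cost.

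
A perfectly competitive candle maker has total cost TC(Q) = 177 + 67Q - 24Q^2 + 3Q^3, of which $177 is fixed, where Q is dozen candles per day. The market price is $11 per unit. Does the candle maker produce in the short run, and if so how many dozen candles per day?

Shut down

From TC, MC = TC'(Q) = 67 - 48Q + 9Q^2 and AVC = VC/Q = 67 - 24Q + 3Q^2.
AVC is minimized where dAVC/dQ = -24 + 6Q = 0, at Q = 4; min AVC = 67 - 24·4 + 3·4^2 = $19.
Since P = $11 < min AVC = $19, price fails to cover variable cost at any output.
Best response: produce nothing and absorb the $177 fixed cost.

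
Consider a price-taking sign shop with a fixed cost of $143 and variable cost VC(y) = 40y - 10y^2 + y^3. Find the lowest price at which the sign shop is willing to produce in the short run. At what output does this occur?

$15 per unit, at y = 5

The firm shuts down when price falls below the minimum of average variable cost. AVC = VC/y = 40 - 10y + y^2.
dAVC/dy = -10 + 2y = 0 gives y = 5. min AVC = 40 - 10·5 + 5^2 = 15.
The firm shuts down for any P below $15.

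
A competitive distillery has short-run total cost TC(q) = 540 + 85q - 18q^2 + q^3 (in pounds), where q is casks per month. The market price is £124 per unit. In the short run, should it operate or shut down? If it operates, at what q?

Produce at q = 13

Strip out fixed cost: VC = 85q - 18q^2 + q^3. Then AVC = 85 - 18q + q^2 and MC = 85 - 36q + 3q^2.
The AVC parabola has its vertex at q = 18/2 = 9, where AVC = 85 - 18·9 + 9^2 = £4.
P = £124 exceeds min AVC = £4, so the firm stays open.
P = MC gives -39 - 36q + 3q^2 = 0, with roots -1 and 13. Take the larger (rising MC): q* = 13.
Check: AVC at q = 13 is £20 ≤ P, so revenue covers variable cost.
Profit = P·q − TC = 124·13 − 800 = £812.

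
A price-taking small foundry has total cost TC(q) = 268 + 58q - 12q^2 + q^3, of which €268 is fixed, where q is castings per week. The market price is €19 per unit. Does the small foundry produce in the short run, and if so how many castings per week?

Shut down

Variable cost is VC = 58q - 12q^2 + q^3, so AVC = VC/q = 58 - 12q + q^2 and MC = dTC/dq = 58 - 24q + 3q^2.
AVC is minimized where dAVC/dq = -12 + 2q = 0, at q = 6; min AVC = 58 - 12·6 + 6^2 = €22.
P = €19 lies below min AVC = €22; no output level covers variable cost.
Best response: produce nothing and absorb the €268 fixed cost.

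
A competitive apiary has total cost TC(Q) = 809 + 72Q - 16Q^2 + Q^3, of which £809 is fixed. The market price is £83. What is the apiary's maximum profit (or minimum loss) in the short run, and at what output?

Profit = -£83 at Q = 11

AVC = 72 - 16Q + Q^2 has its minimum £8 at Q = 8; price £83 clears that bar, so the firm operates.
MC = 72 - 32Q + 3Q^2. Setting P = MC and taking the root on the rising branch gives Q* = 11.
TR = 83·11 = 913. TC = 809 + 187 = 996. Profit = 913 − 996 = -£83.
Shutting down would mean losing the fixed cost of £809, so operating at a loss of £83 is better by £726.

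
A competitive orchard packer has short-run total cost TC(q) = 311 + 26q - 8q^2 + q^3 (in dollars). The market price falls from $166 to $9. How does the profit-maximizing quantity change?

MC = 26 - 16q + 3q^2; the shutdown threshold is min AVC = $10 (at q = 4).
With P = $166 above the shutdown price, P = MC gives q = 10.
At P = $9 < min AVC = $10, price no longer covers variable cost at any output, so the firm shuts down: q = 0.

Output falls from 10 to 0 (the firm shuts down)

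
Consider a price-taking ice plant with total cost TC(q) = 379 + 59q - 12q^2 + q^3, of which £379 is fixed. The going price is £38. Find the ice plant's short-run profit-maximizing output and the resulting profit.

AVC = 59 - 12q + q^2 has its minimum £23 at q = 6; price £38 clears that bar, so the firm operates.
MC = 59 - 24q + 3q^2. Setting P = MC and taking the root on the rising branch gives q* = 7.
TR = 38·7 = 266. TC = 379 + 168 = 547. Profit = 266 − 547 = -£281.
That loss of £281 beats the £379 the firm would lose by shutting down; producing recovers £98 of fixed cost.

Profit = -£281 at q = 7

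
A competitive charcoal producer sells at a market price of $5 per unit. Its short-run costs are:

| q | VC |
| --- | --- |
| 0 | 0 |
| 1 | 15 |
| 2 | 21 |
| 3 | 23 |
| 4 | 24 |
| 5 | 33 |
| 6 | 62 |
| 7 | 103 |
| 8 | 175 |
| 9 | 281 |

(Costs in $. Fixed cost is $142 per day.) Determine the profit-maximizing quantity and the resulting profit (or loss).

q = 0 (shut down); profit = -$142

Compute π = P·q − TC at each output: q=0: -142; q=1: -152; q=2: -153; q=3: -150; q=4: -146; q=5: -150; q=6: -174; q=7: -210; q=8: -277; q=9: -378.
Profit is highest at q = 0. Equivalently, the lowest AVC in the table is 24/4 ≈ $6 at q = 4, and P = $5 falls below it — price never covers variable cost, so the firm shuts down and loses only its fixed cost.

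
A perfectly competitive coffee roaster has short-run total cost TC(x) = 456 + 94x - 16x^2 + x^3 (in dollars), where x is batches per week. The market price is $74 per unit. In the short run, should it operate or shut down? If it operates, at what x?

Strip out fixed cost: VC = 94x - 16x^2 + x^3. Then AVC = 94 - 16x + x^2 and MC = 94 - 32x + 3x^2.
The AVC parabola has its vertex at x = 16/2 = 8, where AVC = 94 - 16·8 + 8^2 = $30.
Since P = $74 ≥ min AVC = $30, price covers variable cost and the firm should produce.
P = MC gives 20 - 32x + 3x^2 = 0, with roots 2/3 and 10. Take the larger (rising MC): x* = 10.
Check: AVC at x = 10 is $34 ≤ P, so revenue covers variable cost.
Profit = P·x − TC = 74·10 − 796 = -$56, a loss, but smaller than the $456 fixed cost the firm would lose by shutting down.

Produce at x = 10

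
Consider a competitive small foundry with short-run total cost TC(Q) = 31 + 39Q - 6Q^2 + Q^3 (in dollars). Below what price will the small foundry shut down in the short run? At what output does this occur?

Short-run supply begins at min AVC. From VC = 39Q - 6Q^2 + Q^3, AVC = 39 - 6Q + Q^2.
At the minimum of AVC, MC = AVC. MC = 39 - 12Q + 3Q^2; setting MC = AVC gives 2Q^2 - 6Q = 0, so Q = 3. min AVC = 30.
The firm shuts down for any P below $30.

$30 per unit, at Q = 3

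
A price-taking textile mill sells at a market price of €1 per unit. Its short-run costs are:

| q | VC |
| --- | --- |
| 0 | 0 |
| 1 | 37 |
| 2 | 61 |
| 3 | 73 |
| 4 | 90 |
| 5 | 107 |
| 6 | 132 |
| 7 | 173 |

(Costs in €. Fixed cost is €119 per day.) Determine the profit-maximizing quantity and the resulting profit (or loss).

q = 0 (shut down); profit = -€119

Compute π = P·q − TC at each output: q=0: -119; q=1: -155; q=2: -178; q=3: -189; q=4: -205; q=5: -221; q=6: -245; q=7: -285.
Profit is highest at q = 0. Equivalently, the lowest AVC in the table is 107/5 ≈ €21.40 at q = 5, and P = €1 falls below it — price never covers variable cost, so the firm shuts down and loses only its fixed cost.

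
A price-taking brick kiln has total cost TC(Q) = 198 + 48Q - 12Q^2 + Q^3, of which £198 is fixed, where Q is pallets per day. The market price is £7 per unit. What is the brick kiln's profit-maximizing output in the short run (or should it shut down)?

Shut down

Strip out fixed cost: VC = 48Q - 12Q^2 + Q^3. Then AVC = 48 - 12Q + Q^2 and MC = 48 - 24Q + 3Q^2.
The AVC parabola has its vertex at Q = 12/2 = 6, where AVC = 48 - 12·6 + 6^2 = £12.
P = £7 lies below min AVC = £12; no output level covers variable cost.
Shutting down limits the loss to fixed cost, £198.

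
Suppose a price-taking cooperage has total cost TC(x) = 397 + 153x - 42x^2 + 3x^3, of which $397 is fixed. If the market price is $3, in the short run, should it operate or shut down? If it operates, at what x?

Shut down

Strip out fixed cost: VC = 153x - 42x^2 + 3x^3. Then AVC = 153 - 42x + 3x^2 and MC = 153 - 84x + 9x^2.
AVC hits its minimum where MC = AVC, at x = 7, giving min AVC = 153 - 42·7 + 3·7^2 = $6.
P = $3 lies below min AVC = $6; no output level covers variable cost.
Best response: produce nothing and absorb the $397 fixed cost.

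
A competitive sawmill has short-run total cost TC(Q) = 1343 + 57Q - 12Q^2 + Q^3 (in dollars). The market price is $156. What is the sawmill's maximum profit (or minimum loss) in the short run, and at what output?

Profit = -$133 at Q = 11

AVC = 57 - 12Q + Q^2; min AVC = $21 at Q = 6. Since P = $156 ≥ min AVC, the firm produces.
MC = 57 - 24Q + 3Q^2. Setting P = MC and taking the root on the rising branch gives Q* = 11.
TR = 156·11 = 1716. TC = 1343 + 506 = 1849. Profit = 1716 − 1849 = -$133.
Shutting down would mean losing the fixed cost of $1343, so operating at a loss of $133 is better by $1210.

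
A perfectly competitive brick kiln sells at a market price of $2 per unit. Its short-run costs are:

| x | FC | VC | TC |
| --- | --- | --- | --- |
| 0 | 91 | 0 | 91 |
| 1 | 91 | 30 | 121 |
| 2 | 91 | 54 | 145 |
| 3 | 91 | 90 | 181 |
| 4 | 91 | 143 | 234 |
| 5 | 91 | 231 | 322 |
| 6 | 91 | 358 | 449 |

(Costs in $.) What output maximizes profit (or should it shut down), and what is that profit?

Tabulate TR − TC: x=0: -91; x=1: -119; x=2: -141; x=3: -175; x=4: -226; x=5: -312; x=6: -437.
Profit is highest at x = 0. Equivalently, the lowest AVC in the table is 54/2 ≈ $27 at x = 2, and P = $2 falls below it — price never covers variable cost, so the firm shuts down and loses only its fixed cost.

x = 0 (shut down); profit = -$91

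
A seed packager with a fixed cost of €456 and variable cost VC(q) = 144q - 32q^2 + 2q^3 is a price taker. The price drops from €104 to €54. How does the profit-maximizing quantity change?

MC = 144 - 64q + 6q^2; the shutdown threshold is min AVC = €16 (at q = 8).
With P = €104 above the shutdown price, P = MC gives q = 10.
At P = €54 ≥ min AVC, set P = MC: q = 9. The firm stays open but cuts output.

Output falls from 10 to 9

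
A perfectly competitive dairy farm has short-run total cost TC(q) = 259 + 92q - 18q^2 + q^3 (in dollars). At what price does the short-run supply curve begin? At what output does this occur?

The firm shuts down when price falls below the minimum of average variable cost. AVC = VC/q = 92 - 18q + q^2.
At the minimum of AVC, MC = AVC. MC = 92 - 36q + 3q^2; setting MC = AVC gives 2q^2 - 18q = 0, so q = 9. min AVC = 11.
The firm shuts down for any P below $11.

$11 per unit, at q = 9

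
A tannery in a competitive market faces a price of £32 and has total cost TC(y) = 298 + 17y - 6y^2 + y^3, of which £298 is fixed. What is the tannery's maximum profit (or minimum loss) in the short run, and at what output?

Profit = -£198 at y = 5

AVC = 17 - 6y + y^2 has its minimum £8 at y = 3; price £32 clears that bar, so the firm operates.
With MC = 17 - 12y + 3y^2, P = MC on the upward-sloping part at y* = 5.
TR = 32·5 = 160. TC = 298 + 60 = 358. Profit = 160 − 358 = -£198.
By producing, the firm covers all variable cost plus £100 of fixed cost; shutting down would lose the full £298.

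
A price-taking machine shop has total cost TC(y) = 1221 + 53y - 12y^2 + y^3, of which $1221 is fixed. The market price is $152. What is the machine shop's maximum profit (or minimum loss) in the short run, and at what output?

AVC = 53 - 12y + y^2 has its minimum $17 at y = 6; price $152 clears that bar, so the firm operates.
MC = 53 - 24y + 3y^2. Setting P = MC and taking the root on the rising branch gives y* = 11.
TR = 152·11 = 1672. TC = 1221 + 462 = 1683. Profit = 1672 − 1683 = -$11.
That loss of $11 beats the $1221 the firm would lose by shutting down; producing recovers $1210 of fixed cost.

Profit = -$11 at y = 11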